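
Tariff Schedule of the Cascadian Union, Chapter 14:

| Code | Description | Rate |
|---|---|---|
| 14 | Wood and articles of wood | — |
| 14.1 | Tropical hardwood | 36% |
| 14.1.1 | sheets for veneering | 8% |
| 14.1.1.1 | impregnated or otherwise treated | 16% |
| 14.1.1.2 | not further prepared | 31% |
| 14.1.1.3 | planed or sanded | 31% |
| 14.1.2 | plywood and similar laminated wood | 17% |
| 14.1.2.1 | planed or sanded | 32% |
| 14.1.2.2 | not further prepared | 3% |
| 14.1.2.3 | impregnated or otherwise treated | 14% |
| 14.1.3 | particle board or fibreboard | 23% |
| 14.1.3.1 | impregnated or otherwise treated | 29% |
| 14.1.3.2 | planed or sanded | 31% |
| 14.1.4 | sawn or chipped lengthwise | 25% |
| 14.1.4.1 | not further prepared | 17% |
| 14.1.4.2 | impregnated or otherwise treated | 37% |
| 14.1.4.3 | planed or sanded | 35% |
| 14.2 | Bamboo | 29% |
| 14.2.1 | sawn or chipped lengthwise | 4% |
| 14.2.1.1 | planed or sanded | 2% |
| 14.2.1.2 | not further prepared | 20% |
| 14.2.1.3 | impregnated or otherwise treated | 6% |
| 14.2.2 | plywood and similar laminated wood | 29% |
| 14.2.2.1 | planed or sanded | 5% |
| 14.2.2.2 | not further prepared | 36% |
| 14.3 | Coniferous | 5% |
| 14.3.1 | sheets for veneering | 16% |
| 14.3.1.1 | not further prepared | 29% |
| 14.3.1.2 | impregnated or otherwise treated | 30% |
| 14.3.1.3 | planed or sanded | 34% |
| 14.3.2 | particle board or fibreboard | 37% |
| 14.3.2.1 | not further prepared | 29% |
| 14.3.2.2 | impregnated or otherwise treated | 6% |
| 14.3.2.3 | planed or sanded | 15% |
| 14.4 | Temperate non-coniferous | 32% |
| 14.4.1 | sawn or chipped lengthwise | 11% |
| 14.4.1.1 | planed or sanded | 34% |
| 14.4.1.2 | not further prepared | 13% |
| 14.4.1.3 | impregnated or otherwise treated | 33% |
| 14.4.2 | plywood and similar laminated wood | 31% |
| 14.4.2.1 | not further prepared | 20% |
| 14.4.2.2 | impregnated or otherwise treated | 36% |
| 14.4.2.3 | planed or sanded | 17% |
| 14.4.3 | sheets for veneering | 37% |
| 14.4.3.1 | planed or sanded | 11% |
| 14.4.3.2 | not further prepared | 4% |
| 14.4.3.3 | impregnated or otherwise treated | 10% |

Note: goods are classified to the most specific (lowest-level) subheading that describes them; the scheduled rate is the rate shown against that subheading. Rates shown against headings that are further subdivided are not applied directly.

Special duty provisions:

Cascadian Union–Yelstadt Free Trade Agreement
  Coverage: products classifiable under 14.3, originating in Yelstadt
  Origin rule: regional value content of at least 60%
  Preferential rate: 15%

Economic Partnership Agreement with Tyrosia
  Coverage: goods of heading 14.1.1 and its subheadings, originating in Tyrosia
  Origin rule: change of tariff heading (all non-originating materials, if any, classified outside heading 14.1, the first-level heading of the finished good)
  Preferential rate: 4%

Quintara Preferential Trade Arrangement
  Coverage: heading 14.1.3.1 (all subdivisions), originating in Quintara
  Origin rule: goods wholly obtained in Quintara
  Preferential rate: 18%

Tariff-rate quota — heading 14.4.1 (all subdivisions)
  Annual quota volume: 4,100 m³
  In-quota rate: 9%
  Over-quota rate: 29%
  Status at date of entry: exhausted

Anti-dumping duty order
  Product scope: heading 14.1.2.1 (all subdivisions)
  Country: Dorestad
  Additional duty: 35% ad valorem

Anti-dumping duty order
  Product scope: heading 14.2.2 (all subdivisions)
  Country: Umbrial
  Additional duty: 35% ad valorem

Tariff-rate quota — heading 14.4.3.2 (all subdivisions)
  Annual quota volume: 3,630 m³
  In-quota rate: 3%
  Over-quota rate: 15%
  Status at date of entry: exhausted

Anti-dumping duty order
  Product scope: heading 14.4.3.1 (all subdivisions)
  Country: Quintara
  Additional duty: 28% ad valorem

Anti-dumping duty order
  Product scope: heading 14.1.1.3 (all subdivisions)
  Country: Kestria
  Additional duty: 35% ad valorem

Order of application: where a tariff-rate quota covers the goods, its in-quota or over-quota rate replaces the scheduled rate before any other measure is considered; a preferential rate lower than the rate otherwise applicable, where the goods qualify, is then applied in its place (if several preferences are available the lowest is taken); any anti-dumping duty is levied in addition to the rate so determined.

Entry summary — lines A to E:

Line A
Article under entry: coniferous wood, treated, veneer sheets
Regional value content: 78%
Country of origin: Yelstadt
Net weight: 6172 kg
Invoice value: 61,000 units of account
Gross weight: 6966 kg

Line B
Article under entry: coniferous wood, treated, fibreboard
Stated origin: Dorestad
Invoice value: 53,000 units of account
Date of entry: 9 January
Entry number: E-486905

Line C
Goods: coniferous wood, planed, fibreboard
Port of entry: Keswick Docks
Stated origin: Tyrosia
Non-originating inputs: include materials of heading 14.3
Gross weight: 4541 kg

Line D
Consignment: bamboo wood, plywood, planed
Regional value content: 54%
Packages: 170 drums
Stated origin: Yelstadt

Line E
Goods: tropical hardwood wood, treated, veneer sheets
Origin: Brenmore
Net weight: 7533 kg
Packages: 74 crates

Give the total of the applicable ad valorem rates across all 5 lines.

57%

Line A: coniferous → 14.3; veneer sheets → 14.3.1; treated → 14.3.1.2. Scheduled 30%. Yelstadt agreement on 14.3: RVC ≥ 60% → 15% available; preferential 15%. → 15%.
Line B: coniferous → 14.3; fibreboard → 14.3.2; treated → 14.3.2.2. Scheduled 6%. No special measure applies. → 6%.
Line C: coniferous → 14.3; fibreboard → 14.3.2; planed → 14.3.2.3. Scheduled 15%. Tyrosia agreement on 14.1.1: 14.3.2.3 not covered. → 15%.
Line D: bamboo → 14.2; plywood → 14.2.2; planed → 14.2.2.1. Scheduled 5%. Yelstadt agreement on 14.3: 14.2.2.1 not covered. → 5%.
Line E: tropical hardwood → 14.1; veneer sheets → 14.1.1; treated → 14.1.1.1. Scheduled 16%. No special measure applies. → 16%.
Sum: 15% + 6% + 15% + 5% + 16% = 57%.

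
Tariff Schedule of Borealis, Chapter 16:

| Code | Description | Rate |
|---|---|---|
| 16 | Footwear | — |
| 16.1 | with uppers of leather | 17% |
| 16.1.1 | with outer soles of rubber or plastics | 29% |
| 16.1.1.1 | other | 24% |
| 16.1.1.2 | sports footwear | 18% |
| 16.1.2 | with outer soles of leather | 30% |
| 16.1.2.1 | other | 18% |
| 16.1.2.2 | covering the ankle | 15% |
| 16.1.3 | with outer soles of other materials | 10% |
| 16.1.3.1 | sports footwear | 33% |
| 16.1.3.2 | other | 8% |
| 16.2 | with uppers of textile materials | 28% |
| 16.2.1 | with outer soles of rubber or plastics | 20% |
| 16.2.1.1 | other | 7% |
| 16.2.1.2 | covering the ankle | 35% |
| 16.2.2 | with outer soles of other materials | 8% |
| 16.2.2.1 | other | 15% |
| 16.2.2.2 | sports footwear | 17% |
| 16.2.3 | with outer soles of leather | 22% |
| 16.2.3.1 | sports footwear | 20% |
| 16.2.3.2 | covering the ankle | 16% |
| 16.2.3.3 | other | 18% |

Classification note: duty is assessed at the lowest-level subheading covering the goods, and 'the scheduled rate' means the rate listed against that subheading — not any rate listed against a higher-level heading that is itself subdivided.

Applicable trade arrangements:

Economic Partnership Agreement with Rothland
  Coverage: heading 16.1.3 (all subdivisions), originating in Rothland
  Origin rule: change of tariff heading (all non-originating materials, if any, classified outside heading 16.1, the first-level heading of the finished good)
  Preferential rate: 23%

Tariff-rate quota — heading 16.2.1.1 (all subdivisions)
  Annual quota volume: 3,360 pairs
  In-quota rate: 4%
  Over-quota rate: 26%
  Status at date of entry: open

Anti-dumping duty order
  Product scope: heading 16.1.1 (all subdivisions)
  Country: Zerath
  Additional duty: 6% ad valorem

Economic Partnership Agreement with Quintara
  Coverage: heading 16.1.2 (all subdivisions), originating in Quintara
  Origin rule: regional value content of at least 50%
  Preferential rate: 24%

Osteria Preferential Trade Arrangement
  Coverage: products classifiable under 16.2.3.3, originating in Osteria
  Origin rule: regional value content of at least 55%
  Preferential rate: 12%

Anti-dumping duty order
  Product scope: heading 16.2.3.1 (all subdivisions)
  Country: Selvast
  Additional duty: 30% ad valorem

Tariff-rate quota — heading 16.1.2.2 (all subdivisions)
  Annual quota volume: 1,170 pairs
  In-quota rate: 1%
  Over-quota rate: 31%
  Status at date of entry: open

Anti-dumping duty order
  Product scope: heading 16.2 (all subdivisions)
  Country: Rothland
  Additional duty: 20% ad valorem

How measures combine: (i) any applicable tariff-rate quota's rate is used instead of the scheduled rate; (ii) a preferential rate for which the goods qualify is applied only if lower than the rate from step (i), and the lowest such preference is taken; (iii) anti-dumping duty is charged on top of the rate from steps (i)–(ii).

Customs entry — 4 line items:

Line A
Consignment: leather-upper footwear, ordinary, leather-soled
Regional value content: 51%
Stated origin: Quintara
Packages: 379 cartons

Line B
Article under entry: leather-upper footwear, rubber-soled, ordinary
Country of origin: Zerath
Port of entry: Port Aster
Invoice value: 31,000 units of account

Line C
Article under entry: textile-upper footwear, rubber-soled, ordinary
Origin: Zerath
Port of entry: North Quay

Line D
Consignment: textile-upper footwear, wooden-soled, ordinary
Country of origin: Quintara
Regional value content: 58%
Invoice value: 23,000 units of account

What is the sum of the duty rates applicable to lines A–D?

67%

Line A: leather-upper → 16.1; leather-soled → 16.1.2; ordinary → 16.1.2.1. Scheduled 18%. Quintara agreement on 16.1.2: RVC ≥ 50% → 24% available; preference 24% not lower than 18% → no reduction. → 18%.
Line B: leather-upper → 16.1; rubber-soled → 16.1.1; ordinary → 16.1.1.1. Scheduled 24%. anti-dumping (Zerath, 16.1.1): +6%; total 24% + 6% = 30%. → 30%.
Line C: textile-upper → 16.2; rubber-soled → 16.2.1; ordinary → 16.2.1.1. Scheduled 7%. quota on 16.2.1.1 open → in-quota 4%. → 4%.
Line D: textile-upper → 16.2; wooden-soled → 16.2.2; ordinary → 16.2.2.1. Scheduled 15%. Quintara agreement on 16.1.2: 16.2.2.1 not covered. → 15%.
Sum: 18% + 30% + 4% + 15% = 67%.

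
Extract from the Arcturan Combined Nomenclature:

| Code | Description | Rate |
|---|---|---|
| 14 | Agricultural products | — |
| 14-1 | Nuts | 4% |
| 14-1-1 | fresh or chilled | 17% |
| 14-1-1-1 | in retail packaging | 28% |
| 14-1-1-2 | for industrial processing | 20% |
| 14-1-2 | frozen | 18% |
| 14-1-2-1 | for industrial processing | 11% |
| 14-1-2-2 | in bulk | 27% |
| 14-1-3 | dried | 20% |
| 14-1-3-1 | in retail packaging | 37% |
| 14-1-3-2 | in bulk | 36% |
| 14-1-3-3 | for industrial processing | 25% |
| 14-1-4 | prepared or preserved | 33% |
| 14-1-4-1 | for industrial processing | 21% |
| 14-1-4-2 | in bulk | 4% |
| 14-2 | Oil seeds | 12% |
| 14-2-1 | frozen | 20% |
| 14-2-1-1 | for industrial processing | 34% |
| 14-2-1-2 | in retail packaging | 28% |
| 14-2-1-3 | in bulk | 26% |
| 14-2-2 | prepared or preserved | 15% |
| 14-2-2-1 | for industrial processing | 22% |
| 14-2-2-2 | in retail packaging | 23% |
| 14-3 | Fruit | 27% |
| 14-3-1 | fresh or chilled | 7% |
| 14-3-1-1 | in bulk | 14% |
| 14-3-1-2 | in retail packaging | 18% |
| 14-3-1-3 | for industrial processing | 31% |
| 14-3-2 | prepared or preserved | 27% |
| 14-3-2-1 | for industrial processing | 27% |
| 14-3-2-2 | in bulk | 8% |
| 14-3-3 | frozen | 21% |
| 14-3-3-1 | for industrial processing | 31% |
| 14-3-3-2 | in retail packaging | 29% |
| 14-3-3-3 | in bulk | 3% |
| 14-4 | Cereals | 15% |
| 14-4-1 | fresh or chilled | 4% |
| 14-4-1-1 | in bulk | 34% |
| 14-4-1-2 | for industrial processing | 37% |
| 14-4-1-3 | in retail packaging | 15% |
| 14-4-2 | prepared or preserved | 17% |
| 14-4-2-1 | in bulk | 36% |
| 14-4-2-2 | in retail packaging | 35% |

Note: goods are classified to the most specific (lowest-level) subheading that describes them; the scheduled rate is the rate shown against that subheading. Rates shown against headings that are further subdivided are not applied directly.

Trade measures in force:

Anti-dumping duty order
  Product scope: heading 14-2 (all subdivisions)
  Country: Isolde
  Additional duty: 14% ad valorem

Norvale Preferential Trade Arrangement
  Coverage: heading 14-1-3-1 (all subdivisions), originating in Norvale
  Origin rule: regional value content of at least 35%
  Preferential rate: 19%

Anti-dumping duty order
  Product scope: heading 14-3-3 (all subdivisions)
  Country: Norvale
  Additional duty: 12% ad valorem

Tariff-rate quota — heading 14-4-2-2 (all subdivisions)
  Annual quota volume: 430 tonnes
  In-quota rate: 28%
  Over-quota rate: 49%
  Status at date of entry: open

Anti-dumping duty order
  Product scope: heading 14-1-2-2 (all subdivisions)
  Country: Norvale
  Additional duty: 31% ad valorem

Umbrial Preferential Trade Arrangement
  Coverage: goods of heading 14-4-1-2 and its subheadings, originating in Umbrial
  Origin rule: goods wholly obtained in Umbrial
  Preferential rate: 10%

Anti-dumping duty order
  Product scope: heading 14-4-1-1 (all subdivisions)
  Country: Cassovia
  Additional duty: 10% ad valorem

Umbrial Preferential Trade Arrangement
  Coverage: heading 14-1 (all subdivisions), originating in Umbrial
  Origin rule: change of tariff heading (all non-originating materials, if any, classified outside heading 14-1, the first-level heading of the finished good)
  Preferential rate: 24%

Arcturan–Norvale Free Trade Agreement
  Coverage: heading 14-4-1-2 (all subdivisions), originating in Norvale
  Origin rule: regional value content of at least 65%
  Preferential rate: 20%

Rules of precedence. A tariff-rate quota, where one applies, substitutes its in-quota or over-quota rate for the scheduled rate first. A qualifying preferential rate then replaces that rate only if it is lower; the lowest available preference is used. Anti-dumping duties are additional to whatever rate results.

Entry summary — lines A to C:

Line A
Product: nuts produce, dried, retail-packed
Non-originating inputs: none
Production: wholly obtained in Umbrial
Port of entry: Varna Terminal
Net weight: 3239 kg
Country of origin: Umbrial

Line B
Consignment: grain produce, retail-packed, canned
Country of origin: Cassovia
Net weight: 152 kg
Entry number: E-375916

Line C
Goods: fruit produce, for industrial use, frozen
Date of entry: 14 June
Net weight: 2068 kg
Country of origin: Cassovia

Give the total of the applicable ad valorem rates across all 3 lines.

83%

Line A: nuts → 14-1; dried → 14-1-3; retail-packed → 14-1-3-1. Scheduled 37%. Umbrial agreement on 14-4-1-2: 14-1-3-1 not covered; Umbrial agreement on 14-1: CTH met → 24% available; preferential 24%. → 24%.
Line B: grain → 14-4; canned → 14-4-2; retail-packed → 14-4-2-2. Scheduled 35%. quota on 14-4-2-2 open → in-quota 28%. → 28%.
Line C: fruit → 14-3; frozen → 14-3-3; for industrial use → 14-3-3-1. Scheduled 31%. No special measure applies. → 31%.
Sum: 24% + 28% + 31% = 83%.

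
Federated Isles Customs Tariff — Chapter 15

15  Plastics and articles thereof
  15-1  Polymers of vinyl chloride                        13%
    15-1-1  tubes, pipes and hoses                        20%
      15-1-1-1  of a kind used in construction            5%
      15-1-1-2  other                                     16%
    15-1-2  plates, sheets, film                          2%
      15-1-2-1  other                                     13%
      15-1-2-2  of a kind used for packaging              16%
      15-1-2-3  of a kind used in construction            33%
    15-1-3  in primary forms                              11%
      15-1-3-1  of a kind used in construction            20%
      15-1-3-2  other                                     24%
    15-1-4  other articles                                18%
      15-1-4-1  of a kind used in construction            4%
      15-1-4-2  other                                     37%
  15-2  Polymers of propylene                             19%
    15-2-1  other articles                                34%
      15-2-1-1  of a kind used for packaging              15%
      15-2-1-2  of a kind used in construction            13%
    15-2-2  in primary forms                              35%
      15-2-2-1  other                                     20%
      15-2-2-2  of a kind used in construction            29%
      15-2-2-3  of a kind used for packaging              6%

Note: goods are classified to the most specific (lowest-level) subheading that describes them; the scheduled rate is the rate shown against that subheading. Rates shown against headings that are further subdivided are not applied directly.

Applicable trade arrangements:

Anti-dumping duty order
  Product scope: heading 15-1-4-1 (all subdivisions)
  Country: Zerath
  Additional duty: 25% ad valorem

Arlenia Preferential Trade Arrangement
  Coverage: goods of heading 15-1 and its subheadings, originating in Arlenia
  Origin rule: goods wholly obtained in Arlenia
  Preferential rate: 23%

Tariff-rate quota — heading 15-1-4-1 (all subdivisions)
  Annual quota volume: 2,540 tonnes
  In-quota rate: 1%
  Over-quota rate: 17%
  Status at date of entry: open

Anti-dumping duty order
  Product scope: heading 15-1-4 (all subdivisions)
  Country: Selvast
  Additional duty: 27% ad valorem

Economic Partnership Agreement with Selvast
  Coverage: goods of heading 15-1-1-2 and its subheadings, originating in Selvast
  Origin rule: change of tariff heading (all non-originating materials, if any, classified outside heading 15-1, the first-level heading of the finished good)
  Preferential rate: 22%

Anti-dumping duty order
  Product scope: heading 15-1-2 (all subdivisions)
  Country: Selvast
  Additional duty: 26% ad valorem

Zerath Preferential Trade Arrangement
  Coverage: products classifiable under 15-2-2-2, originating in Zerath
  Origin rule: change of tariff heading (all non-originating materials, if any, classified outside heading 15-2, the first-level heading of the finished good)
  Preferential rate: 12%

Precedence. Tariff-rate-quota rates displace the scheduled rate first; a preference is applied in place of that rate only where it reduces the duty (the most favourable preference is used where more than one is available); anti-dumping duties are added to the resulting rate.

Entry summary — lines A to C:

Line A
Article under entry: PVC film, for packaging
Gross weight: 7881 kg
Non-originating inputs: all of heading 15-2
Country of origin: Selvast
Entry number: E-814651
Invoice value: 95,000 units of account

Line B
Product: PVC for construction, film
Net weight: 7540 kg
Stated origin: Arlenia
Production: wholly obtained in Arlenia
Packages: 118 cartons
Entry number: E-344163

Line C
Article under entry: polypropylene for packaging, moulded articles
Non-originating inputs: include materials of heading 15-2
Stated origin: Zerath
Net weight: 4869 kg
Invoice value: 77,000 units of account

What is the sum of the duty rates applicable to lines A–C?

Line A: PVC → 15-1; film → 15-1-2; for packaging → 15-1-2-2. Scheduled 16%. Selvast agreement on 15-1-1-2: 15-1-2-2 not covered; anti-dumping (Selvast, 15-1-2): +26%; total 16% + 26% = 42%. → 42%.
Line B: PVC → 15-1; film → 15-1-2; for construction → 15-1-2-3. Scheduled 33%. Arlenia agreement on 15-1: wholly obtained → 23% available; preferential 23%. → 23%.
Line C: polypropylene → 15-2; moulded articles → 15-2-1; for packaging → 15-2-1-1. Scheduled 15%. Zerath agreement on 15-2-2-2: 15-2-1-1 not covered. → 15%.
Sum: 42% + 23% + 15% = 80%.

80%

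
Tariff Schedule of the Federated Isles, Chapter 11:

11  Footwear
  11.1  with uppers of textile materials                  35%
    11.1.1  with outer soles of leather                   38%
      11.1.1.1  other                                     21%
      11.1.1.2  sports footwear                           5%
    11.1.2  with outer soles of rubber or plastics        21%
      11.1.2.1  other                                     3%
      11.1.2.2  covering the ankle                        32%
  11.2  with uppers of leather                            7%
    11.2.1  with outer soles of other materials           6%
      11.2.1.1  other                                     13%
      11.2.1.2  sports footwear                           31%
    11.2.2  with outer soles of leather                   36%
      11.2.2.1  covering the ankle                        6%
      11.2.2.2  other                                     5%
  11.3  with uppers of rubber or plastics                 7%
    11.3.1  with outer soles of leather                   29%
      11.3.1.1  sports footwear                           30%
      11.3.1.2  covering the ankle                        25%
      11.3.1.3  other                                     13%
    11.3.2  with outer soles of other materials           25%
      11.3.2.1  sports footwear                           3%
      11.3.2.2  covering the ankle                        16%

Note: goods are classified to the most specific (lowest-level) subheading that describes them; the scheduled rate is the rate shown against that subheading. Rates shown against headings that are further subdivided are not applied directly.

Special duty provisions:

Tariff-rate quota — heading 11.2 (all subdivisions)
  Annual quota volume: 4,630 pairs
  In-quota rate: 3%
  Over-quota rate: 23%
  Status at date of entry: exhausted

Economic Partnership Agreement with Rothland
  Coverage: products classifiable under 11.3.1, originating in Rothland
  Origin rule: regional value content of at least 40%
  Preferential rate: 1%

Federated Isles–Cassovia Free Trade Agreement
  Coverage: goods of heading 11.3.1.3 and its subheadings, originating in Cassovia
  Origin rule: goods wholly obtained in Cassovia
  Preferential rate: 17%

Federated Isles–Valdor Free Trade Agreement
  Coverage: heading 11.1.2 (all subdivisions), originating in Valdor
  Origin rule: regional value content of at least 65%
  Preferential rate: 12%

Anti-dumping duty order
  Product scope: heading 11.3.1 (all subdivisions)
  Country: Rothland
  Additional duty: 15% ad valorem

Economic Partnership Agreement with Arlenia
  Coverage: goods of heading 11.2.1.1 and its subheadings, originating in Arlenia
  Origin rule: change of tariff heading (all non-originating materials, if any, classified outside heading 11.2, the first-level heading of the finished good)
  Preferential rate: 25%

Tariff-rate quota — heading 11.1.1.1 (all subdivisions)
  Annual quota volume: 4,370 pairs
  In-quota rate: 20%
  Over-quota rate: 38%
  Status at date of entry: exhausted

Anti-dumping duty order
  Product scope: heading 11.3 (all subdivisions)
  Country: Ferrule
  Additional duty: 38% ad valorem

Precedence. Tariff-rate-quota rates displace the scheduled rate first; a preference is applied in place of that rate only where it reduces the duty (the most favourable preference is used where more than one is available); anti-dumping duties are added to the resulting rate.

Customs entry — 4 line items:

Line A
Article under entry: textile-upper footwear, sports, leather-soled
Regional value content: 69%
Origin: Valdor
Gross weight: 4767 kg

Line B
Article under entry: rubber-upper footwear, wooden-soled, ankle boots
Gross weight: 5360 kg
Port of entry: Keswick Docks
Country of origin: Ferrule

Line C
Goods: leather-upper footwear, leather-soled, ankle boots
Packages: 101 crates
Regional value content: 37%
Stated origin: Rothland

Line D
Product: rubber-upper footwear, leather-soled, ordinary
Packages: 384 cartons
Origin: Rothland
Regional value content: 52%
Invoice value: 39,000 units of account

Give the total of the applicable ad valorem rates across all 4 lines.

Line A: textile-upper → 11.1; leather-soled → 11.1.1; sports → 11.1.1.2. Scheduled 5%. Valdor agreement on 11.1.2: 11.1.1.2 not covered. → 5%.
Line B: rubber-upper → 11.3; wooden-soled → 11.3.2; ankle boots → 11.3.2.2. Scheduled 16%. anti-dumping (Ferrule, 11.3): +38%; total 16% + 38% = 54%. → 54%.
Line C: leather-upper → 11.2; leather-soled → 11.2.2; ankle boots → 11.2.2.1. Scheduled 6%. quota on 11.2 exhausted → over-quota 23%; Rothland agreement on 11.3.1: 11.2.2.1 not covered. → 23%.
Line D: rubber-upper → 11.3; leather-soled → 11.3.1; ordinary → 11.3.1.3. Scheduled 13%. Rothland agreement on 11.3.1: RVC ≥ 40% → 1% available; preferential 1%; anti-dumping (Rothland, 11.3.1): +15%; total 1% + 15% = 16%. → 16%.
Sum: 5% + 54% + 23% + 16% = 98%.

98%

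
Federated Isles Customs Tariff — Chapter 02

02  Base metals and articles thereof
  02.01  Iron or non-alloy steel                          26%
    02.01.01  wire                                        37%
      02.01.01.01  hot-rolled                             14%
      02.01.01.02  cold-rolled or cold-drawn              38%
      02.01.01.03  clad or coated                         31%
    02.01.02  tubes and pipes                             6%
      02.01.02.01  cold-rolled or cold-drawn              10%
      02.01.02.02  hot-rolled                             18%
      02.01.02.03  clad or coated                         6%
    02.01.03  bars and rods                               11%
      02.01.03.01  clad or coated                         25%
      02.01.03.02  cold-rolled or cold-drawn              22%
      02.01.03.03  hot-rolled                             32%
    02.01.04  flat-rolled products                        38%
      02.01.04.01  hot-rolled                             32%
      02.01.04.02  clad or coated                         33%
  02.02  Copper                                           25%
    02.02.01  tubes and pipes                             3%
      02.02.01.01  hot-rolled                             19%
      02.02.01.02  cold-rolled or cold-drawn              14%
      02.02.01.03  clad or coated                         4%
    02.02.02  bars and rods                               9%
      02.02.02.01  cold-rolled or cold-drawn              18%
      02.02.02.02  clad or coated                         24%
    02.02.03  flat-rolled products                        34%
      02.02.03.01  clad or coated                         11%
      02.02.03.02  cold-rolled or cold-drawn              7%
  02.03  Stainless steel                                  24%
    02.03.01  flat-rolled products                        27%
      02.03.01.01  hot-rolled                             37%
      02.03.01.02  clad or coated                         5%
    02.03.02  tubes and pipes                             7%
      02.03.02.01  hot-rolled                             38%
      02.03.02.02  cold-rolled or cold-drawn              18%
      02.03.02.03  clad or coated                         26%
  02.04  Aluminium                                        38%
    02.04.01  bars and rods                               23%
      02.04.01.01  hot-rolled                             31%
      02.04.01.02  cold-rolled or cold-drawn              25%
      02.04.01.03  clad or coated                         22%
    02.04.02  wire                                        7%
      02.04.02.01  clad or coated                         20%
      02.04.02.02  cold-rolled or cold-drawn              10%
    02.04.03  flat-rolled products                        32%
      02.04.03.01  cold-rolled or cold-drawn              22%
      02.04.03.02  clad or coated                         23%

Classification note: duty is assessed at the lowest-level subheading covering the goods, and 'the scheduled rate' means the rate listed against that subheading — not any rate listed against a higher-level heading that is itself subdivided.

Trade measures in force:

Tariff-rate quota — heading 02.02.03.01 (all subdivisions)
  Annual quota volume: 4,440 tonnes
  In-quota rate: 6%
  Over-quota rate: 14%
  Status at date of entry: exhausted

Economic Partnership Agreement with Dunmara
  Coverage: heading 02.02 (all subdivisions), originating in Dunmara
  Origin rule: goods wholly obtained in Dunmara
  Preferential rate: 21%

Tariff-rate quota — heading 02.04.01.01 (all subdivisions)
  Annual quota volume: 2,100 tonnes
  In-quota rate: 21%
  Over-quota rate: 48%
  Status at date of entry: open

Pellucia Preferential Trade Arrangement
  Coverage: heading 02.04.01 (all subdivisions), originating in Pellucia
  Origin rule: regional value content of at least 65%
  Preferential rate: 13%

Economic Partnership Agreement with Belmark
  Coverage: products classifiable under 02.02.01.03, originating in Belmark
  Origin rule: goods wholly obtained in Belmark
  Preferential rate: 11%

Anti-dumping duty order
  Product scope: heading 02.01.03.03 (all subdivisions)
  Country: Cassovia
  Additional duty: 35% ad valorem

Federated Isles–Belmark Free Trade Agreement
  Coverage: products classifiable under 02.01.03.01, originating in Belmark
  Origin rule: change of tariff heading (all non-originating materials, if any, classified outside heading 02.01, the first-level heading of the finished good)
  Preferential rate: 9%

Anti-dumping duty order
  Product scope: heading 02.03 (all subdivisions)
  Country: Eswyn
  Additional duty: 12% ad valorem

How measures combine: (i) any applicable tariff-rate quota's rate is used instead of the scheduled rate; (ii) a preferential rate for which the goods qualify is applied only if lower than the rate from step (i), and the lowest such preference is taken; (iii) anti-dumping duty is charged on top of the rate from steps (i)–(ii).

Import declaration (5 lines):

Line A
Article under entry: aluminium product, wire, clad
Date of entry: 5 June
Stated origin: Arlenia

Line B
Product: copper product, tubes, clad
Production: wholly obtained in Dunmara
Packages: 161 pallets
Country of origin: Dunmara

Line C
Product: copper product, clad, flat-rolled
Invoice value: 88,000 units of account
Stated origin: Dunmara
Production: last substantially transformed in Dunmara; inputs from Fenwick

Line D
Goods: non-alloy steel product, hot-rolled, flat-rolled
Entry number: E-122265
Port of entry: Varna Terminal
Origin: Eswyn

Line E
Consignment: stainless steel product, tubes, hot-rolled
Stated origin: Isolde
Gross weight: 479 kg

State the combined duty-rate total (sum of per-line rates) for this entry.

Line A: aluminium → 02.04; wire → 02.04.02; clad → 02.04.02.01. Scheduled 20%. No special measure applies. → 20%.
Line B: copper → 02.02; tubes → 02.02.01; clad → 02.02.01.03. Scheduled 4%. Dunmara agreement on 02.02: wholly obtained → 21% available; preference 21% not lower than 4% → no reduction. → 4%.
Line C: copper → 02.02; flat-rolled → 02.02.03; clad → 02.02.03.01. Scheduled 11%. quota on 02.02.03.01 exhausted → over-quota 14%; Dunmara agreement on 02.02: not wholly obtained. → 14%.
Line D: non-alloy steel → 02.01; flat-rolled → 02.01.04; hot-rolled → 02.01.04.01. Scheduled 32%. No special measure applies. → 32%.
Line E: stainless steel → 02.03; tubes → 02.03.02; hot-rolled → 02.03.02.01. Scheduled 38%. No special measure applies. → 38%.
Sum: 20% + 4% + 14% + 32% + 38% = 108%.

108%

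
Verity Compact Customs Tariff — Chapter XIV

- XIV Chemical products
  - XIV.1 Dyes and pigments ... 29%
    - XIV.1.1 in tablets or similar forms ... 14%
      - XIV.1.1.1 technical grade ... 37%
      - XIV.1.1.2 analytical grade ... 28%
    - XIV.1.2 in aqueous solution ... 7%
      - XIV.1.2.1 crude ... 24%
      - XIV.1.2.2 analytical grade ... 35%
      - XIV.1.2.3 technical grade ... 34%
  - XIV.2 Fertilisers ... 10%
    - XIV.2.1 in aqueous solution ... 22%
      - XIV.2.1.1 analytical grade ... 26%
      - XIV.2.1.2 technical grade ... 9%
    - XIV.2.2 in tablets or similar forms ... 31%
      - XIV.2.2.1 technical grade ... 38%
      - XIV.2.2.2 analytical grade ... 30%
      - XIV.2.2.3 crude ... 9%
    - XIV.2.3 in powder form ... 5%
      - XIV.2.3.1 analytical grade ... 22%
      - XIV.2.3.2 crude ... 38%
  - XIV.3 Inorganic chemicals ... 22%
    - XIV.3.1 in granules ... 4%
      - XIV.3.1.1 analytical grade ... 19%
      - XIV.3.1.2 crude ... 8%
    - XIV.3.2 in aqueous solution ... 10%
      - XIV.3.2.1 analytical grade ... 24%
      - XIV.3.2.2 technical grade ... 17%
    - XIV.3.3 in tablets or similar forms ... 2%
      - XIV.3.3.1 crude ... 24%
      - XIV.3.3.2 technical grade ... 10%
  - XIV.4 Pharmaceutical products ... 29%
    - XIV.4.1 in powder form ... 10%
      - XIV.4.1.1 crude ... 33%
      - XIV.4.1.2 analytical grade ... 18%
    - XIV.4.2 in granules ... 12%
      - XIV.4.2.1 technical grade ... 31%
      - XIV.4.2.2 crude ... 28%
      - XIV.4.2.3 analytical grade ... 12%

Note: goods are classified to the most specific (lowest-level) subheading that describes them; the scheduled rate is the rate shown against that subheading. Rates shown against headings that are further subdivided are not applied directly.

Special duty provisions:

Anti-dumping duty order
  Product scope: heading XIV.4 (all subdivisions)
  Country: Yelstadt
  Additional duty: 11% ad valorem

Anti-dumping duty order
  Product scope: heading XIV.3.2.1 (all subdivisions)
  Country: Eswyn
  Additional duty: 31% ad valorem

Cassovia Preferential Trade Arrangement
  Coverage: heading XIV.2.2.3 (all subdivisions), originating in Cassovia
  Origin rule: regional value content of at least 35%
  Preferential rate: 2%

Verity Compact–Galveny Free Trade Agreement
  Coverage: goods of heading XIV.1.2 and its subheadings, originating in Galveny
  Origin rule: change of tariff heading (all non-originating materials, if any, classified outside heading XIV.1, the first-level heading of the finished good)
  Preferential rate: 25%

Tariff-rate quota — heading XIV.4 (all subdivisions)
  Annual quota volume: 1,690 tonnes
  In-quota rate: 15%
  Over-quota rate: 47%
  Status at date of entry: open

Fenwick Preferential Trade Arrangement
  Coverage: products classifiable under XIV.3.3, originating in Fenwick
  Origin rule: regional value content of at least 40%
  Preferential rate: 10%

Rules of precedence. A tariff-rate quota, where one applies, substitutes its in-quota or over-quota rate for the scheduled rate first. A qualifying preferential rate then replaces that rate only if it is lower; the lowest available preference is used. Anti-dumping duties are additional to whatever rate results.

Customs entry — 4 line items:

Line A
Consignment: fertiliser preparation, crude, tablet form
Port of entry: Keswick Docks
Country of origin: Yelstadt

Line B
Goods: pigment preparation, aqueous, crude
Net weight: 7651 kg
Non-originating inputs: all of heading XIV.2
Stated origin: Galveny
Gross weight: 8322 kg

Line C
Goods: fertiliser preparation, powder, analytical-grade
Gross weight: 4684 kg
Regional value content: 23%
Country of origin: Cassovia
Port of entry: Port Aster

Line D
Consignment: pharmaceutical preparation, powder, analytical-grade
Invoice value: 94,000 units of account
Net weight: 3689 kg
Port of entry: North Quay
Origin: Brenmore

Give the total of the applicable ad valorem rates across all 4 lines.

70%

Line A: fertiliser → XIV.2; tablet form → XIV.2.2; crude → XIV.2.2.3. Scheduled 9%. No special measure applies. → 9%.
Line B: pigment → XIV.1; aqueous → XIV.1.2; crude → XIV.1.2.1. Scheduled 24%. Galveny agreement on XIV.1.2: CTH met → 25% available; preference 25% not lower than 24% → no reduction. → 24%.
Line C: fertiliser → XIV.2; powder → XIV.2.3; analytical-grade → XIV.2.3.1. Scheduled 22%. Cassovia agreement on XIV.2.2.3: XIV.2.3.1 not covered. → 22%.
Line D: pharmaceutical → XIV.4; powder → XIV.4.1; analytical-grade → XIV.4.1.2. Scheduled 18%. quota on XIV.4 open → in-quota 15%. → 15%.
Sum: 9% + 24% + 22% + 15% = 70%.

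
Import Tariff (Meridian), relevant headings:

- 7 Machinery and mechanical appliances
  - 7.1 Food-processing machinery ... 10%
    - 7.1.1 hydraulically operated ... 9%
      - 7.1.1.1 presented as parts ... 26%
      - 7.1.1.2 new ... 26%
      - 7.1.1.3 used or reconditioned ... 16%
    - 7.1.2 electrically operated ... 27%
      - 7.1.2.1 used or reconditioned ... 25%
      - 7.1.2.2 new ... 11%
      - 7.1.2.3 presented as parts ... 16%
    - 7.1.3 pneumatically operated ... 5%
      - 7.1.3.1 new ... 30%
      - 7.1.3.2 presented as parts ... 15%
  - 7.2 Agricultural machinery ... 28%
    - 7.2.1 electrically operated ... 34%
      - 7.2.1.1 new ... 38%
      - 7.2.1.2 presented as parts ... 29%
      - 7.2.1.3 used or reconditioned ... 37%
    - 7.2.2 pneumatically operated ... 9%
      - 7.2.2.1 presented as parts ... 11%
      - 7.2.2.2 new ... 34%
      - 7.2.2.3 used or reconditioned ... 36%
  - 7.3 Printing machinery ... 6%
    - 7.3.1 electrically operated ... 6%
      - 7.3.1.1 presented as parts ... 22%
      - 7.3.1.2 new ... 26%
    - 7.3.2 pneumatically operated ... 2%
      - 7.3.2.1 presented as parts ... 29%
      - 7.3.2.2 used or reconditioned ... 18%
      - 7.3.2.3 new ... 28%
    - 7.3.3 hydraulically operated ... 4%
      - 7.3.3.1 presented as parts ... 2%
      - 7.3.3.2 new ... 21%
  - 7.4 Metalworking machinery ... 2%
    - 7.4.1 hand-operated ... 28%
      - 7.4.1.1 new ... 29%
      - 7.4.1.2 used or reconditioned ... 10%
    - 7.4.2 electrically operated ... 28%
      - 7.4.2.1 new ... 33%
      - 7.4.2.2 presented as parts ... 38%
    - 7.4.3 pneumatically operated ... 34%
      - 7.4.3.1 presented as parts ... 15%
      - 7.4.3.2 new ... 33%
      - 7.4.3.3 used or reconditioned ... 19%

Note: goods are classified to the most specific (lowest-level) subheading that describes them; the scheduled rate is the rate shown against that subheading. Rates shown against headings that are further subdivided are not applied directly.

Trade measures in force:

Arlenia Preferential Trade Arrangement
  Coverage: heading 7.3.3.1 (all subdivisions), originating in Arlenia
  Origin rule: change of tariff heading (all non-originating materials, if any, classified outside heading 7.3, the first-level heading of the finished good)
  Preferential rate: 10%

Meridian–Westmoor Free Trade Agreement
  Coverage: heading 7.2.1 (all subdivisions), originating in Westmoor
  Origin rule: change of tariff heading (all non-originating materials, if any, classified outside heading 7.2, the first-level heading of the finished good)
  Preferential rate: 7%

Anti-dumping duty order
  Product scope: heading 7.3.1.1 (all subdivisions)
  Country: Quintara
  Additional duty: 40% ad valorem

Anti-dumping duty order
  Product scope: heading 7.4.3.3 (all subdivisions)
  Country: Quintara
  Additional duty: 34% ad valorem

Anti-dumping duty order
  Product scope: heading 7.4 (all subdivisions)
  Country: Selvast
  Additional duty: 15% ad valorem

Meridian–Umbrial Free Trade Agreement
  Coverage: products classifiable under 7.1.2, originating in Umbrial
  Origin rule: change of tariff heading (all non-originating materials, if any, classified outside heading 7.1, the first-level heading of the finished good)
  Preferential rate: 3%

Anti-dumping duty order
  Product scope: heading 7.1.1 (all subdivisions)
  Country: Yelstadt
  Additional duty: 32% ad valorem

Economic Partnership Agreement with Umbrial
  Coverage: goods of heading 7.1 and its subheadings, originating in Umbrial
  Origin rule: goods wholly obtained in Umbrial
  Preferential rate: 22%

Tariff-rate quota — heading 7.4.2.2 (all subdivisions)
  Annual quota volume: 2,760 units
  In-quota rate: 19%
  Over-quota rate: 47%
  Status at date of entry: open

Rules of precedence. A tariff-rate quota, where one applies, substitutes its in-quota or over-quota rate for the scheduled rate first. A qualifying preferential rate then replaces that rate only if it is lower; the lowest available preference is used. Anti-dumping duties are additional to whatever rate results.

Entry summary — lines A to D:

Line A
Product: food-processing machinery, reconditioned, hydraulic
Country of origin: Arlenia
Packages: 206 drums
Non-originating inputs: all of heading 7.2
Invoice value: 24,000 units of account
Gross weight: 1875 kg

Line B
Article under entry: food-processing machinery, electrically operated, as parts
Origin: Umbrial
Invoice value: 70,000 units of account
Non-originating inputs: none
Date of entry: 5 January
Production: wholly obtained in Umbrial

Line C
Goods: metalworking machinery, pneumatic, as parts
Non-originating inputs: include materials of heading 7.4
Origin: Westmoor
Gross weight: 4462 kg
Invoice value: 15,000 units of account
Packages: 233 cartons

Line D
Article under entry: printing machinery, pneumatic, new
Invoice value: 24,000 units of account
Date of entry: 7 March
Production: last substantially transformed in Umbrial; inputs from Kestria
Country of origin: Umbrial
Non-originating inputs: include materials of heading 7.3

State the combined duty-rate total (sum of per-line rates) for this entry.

62%

Line A: food-processing → 7.1; hydraulic → 7.1.1; reconditioned → 7.1.1.3. Scheduled 16%. Arlenia agreement on 7.3.3.1: 7.1.1.3 not covered. → 16%.
Line B: food-processing → 7.1; electrically operated → 7.1.2; as parts → 7.1.2.3. Scheduled 16%. Umbrial agreement on 7.1.2: CTH met → 3% available; Umbrial agreement on 7.1: wholly obtained → 22% available; preferential 3%. → 3%.
Line C: metalworking → 7.4; pneumatic → 7.4.3; as parts → 7.4.3.1. Scheduled 15%. Westmoor agreement on 7.2.1: 7.4.3.1 not covered. → 15%.
Line D: printing → 7.3; pneumatic → 7.3.2; new → 7.3.2.3. Scheduled 28%. Umbrial agreement on 7.1.2: 7.3.2.3 not covered; Umbrial agreement on 7.1: 7.3.2.3 not covered. → 28%.
Sum: 16% + 3% + 15% + 28% = 62%.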